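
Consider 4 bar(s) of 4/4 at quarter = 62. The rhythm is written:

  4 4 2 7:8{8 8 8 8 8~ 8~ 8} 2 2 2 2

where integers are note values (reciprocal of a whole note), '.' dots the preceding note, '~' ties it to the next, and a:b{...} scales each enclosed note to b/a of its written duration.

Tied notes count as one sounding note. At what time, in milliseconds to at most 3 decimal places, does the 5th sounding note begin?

1. 0.0ms @ 0 + 967.742ms (1)
2. 967.742ms @ 1 + 967.742ms (1)
3. 1935.484ms @ 2 + 1935.484ms (2)
4. 3870.968ms @ 4 + 552.995ms (4/7)
5. 4423.963ms @ 32/7 + 552.995ms (4/7)
6. 4976.959ms @ 36/7 + 552.995ms (4/7)
7. 5529.954ms @ 40/7 + 552.995ms (4/7)
8. 6082.949ms @ 44/7 + 1658.986ms (12/7)
9. 7741.935ms @ 8 + 1935.484ms (2)
10. 9677.419ms @ 10 + 1935.484ms (2)
11. 11612.903ms @ 12 + 1935.484ms (2)
12. 13548.387ms @ 14 + 1935.484ms (2)

note 5 onset = 32/7b = 4423.963ms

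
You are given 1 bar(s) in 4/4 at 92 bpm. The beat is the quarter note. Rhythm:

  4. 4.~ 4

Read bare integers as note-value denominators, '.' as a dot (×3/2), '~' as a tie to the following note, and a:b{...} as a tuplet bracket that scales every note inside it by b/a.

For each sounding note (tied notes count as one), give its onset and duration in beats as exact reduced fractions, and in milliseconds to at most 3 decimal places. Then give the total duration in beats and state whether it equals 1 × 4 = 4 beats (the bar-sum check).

1) 0.0ms=0b +978.261ms=3/2b
2) 978.261ms=3/2b +1630.435ms=5/2b
Σ=4b of 4 (92bpm 4/4) — PASS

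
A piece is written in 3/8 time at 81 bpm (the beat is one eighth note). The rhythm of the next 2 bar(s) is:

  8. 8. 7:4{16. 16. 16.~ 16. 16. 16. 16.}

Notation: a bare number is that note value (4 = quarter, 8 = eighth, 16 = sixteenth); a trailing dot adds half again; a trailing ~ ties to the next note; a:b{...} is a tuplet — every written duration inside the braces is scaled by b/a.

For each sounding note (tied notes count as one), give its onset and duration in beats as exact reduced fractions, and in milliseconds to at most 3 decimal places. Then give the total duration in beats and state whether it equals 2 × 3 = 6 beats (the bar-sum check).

1) 0.0ms=0b +1111.111ms=3/2b
2) 1111.111ms=3/2b +1111.111ms=3/2b
3) 2222.222ms=3b +317.46ms=3/7b
4) 2539.683ms=24/7b +317.46ms=3/7b
5) 2857.143ms=27/7b +634.921ms=6/7b
6) 3492.063ms=33/7b +317.46ms=3/7b
7) 3809.524ms=36/7b +317.46ms=3/7b
8) 4126.984ms=39/7b +317.46ms=3/7b
Σ=6b of 6 (81bpm 3/8) — PASS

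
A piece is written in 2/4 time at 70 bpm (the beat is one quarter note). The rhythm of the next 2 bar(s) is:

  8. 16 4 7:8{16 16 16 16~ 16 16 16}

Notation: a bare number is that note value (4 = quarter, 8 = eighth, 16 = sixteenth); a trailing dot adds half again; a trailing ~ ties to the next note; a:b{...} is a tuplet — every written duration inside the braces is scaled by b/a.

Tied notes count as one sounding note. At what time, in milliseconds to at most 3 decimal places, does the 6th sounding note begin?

1. 0.0ms @ 0 + 642.857ms (3/4)
2. 642.857ms @ 3/4 + 214.286ms (1/4)
3. 857.143ms @ 1 + 857.143ms (1)
4. 1714.286ms @ 2 + 244.898ms (2/7)
5. 1959.184ms @ 16/7 + 244.898ms (2/7)
6. 2204.082ms @ 18/7 + 244.898ms (2/7)
7. 2448.98ms @ 20/7 + 489.796ms (4/7)
8. 2938.776ms @ 24/7 + 244.898ms (2/7)
9. 3183.673ms @ 26/7 + 244.898ms (2/7)

note 6 onset = 18/7b = 2204.082ms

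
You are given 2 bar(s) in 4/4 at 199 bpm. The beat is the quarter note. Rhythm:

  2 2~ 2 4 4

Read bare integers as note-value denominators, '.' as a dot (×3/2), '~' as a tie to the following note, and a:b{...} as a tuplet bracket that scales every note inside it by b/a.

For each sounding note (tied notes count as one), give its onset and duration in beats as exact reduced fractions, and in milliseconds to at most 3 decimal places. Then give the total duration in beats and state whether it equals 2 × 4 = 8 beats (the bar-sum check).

1) 0.0ms=0b +603.015ms=2b
2) 603.015ms=2b +1206.03ms=4b
3) 1809.045ms=6b +301.508ms=1b
4) 2110.553ms=7b +301.508ms=1b
Σ=8b of 8 (199bpm 4/4) — PASS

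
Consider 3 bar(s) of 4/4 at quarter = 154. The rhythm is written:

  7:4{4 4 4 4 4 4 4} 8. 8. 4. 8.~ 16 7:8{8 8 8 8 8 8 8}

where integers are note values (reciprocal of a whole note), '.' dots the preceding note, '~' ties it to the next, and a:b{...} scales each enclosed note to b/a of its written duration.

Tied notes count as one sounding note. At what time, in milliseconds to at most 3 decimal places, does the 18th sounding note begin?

1. 0.0ms @ 0 + 222.635ms (4/7)
2. 222.635ms @ 4/7 + 222.635ms (4/7)
3. 445.269ms @ 8/7 + 222.635ms (4/7)
4. 667.904ms @ 12/7 + 222.635ms (4/7)
5. 890.538ms @ 16/7 + 222.635ms (4/7)
6. 1113.173ms @ 20/7 + 222.635ms (4/7)
7. 1335.807ms @ 24/7 + 222.635ms (4/7)
8. 1558.442ms @ 4 + 292.208ms (3/4)
9. 1850.649ms @ 19/4 + 292.208ms (3/4)
10. 2142.857ms @ 11/2 + 584.416ms (3/2)
11. 2727.273ms @ 7 + 389.61ms (1)
12. 3116.883ms @ 8 + 222.635ms (4/7)
13. 3339.518ms @ 60/7 + 222.635ms (4/7)
14. 3562.152ms @ 64/7 + 222.635ms (4/7)
15. 3784.787ms @ 68/7 + 222.635ms (4/7)
16. 4007.421ms @ 72/7 + 222.635ms (4/7)
17. 4230.056ms @ 76/7 + 222.635ms (4/7)
18. 4452.69ms @ 80/7 + 222.635ms (4/7)

note 18 onset = 80/7b = 4452.69ms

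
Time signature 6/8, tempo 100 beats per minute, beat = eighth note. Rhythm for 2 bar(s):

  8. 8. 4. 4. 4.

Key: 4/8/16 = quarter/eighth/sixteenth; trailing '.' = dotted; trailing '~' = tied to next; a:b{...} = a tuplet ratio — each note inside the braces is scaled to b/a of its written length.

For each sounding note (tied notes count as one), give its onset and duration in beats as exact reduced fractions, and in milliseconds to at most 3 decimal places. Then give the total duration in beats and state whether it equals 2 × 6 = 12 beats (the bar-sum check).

1) 0.0ms=0b +900.0ms=3/2b
2) 900.0ms=3/2b +900.0ms=3/2b
3) 1800.0ms=3b +1800.0ms=3b
4) 3600.0ms=6b +1800.0ms=3b
5) 5400.0ms=9b +1800.0ms=3b
Σ=12b of 12 (100bpm 6/8) — PASS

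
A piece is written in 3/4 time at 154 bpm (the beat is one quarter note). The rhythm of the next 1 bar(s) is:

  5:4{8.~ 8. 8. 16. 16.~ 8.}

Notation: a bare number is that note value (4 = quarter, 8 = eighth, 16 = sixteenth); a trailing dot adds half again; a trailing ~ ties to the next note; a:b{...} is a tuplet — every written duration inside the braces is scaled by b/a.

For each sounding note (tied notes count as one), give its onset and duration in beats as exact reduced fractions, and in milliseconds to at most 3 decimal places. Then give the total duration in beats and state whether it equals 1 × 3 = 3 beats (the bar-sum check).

1) 0.0ms=0b +467.532ms=6/5b
2) 467.532ms=6/5b +233.766ms=3/5b
3) 701.299ms=9/5b +116.883ms=3/10b
4) 818.182ms=21/10b +350.649ms=9/10b
Σ=3b of 3 (154bpm 3/4) — PASS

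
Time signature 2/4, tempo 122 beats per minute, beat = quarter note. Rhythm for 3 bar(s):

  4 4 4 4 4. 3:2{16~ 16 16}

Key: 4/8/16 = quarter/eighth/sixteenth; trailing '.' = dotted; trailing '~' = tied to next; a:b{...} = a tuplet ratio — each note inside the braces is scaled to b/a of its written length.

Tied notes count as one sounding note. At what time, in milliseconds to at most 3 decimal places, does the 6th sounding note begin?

note 6 onset = 11/2b = 2704.918ms

1. 0.0ms @ 0 + 491.803ms (1)
2. 491.803ms @ 1 + 491.803ms (1)
3. 983.607ms @ 2 + 491.803ms (1)
4. 1475.41ms @ 3 + 491.803ms (1)
5. 1967.213ms @ 4 + 737.705ms (3/2)
6. 2704.918ms @ 11/2 + 163.934ms (1/3)
7. 2868.852ms @ 35/6 + 81.967ms (1/6)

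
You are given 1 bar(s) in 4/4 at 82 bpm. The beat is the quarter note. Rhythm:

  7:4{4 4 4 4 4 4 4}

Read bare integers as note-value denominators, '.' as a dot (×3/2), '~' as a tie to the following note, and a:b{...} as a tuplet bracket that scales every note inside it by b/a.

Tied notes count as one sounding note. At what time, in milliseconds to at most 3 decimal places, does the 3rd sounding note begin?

1. 0.0ms @ 0 + 418.118ms (4/7)
2. 418.118ms @ 4/7 + 418.118ms (4/7)
3. 836.237ms @ 8/7 + 418.118ms (4/7)
4. 1254.355ms @ 12/7 + 418.118ms (4/7)
5. 1672.474ms @ 16/7 + 418.118ms (4/7)
6. 2090.592ms @ 20/7 + 418.118ms (4/7)
7. 2508.711ms @ 24/7 + 418.118ms (4/7)

note 3 onset = 8/7b = 836.237ms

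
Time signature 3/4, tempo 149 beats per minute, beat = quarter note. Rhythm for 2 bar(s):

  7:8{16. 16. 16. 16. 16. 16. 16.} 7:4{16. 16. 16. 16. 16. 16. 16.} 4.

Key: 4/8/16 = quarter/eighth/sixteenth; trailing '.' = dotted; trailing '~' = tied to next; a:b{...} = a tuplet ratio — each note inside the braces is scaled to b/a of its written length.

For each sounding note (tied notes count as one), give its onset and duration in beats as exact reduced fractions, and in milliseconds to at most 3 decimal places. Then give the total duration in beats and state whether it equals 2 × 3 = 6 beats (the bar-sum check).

1) 0.0ms=0b +172.579ms=3/7b
2) 172.579ms=3/7b +172.579ms=3/7b
3) 345.158ms=6/7b +172.579ms=3/7b
4) 517.737ms=9/7b +172.579ms=3/7b
5) 690.316ms=12/7b +172.579ms=3/7b
6) 862.895ms=15/7b +172.579ms=3/7b
7) 1035.475ms=18/7b +172.579ms=3/7b
8) 1208.054ms=3b +86.29ms=3/14b
9) 1294.343ms=45/14b +86.29ms=3/14b
10) 1380.633ms=24/7b +86.29ms=3/14b
11) 1466.922ms=51/14b +86.29ms=3/14b
12) 1553.212ms=27/7b +86.29ms=3/14b
13) 1639.501ms=57/14b +86.29ms=3/14b
14) 1725.791ms=30/7b +86.29ms=3/14b
15) 1812.081ms=9/2b +604.027ms=3/2b
Σ=6b of 6 (149bpm 3/4) — PASS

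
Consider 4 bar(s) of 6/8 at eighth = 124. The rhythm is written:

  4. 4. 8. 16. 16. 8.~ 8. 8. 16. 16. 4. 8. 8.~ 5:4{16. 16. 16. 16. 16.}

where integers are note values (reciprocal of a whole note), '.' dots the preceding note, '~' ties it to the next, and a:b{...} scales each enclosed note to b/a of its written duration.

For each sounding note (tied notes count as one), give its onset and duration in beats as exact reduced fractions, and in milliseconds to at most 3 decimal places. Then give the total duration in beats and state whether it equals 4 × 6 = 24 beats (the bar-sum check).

1) 0.0ms=0b +1451.613ms=3b
2) 1451.613ms=3b +1451.613ms=3b
3) 2903.226ms=6b +725.806ms=3/2b
4) 3629.032ms=15/2b +362.903ms=3/4b
5) 3991.935ms=33/4b +362.903ms=3/4b
6) 4354.839ms=9b +1451.613ms=3b
7) 5806.452ms=12b +725.806ms=3/2b
8) 6532.258ms=27/2b +362.903ms=3/4b
9) 6895.161ms=57/4b +362.903ms=3/4b
10) 7258.065ms=15b +1451.613ms=3b
11) 8709.677ms=18b +725.806ms=3/2b
12) 9435.484ms=39/2b +1016.129ms=21/10b
13) 10451.613ms=108/5b +290.323ms=3/5b
14) 10741.935ms=111/5b +290.323ms=3/5b
15) 11032.258ms=114/5b +290.323ms=3/5b
16) 11322.581ms=117/5b +290.323ms=3/5b
Σ=24b of 24 (124bpm 6/8) — PASS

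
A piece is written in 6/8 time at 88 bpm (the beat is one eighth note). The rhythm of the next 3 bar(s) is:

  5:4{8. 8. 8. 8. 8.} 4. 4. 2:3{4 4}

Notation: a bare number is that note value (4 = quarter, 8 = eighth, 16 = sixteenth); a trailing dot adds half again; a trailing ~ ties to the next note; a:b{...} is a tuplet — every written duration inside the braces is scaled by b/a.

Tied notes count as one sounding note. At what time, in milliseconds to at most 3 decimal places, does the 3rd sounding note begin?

1. 0.0ms @ 0 + 818.182ms (6/5)
2. 818.182ms @ 6/5 + 818.182ms (6/5)
3. 1636.364ms @ 12/5 + 818.182ms (6/5)
4. 2454.545ms @ 18/5 + 818.182ms (6/5)
5. 3272.727ms @ 24/5 + 818.182ms (6/5)
6. 4090.909ms @ 6 + 2045.455ms (3)
7. 6136.364ms @ 9 + 2045.455ms (3)
8. 8181.818ms @ 12 + 2045.455ms (3)
9. 10227.273ms @ 15 + 2045.455ms (3)

note 3 onset = 12/5b = 1636.364ms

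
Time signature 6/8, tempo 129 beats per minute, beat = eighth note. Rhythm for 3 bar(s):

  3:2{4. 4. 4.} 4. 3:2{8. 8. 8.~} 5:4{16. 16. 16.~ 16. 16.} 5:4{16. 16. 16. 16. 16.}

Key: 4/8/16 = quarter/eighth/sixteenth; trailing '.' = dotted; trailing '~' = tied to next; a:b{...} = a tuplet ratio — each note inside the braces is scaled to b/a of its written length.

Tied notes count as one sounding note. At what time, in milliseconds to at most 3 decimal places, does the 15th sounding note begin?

1. 0.0ms @ 0 + 930.233ms (2)
2. 930.233ms @ 2 + 930.233ms (2)
3. 1860.465ms @ 4 + 930.233ms (2)
4. 2790.698ms @ 6 + 1395.349ms (3)
5. 4186.047ms @ 9 + 465.116ms (1)
6. 4651.163ms @ 10 + 465.116ms (1)
7. 5116.279ms @ 11 + 744.186ms (8/5)
8. 5860.465ms @ 63/5 + 279.07ms (3/5)
9. 6139.535ms @ 66/5 + 558.14ms (6/5)
10. 6697.674ms @ 72/5 + 279.07ms (3/5)
11. 6976.744ms @ 15 + 279.07ms (3/5)
12. 7255.814ms @ 78/5 + 279.07ms (3/5)
13. 7534.884ms @ 81/5 + 279.07ms (3/5)
14. 7813.953ms @ 84/5 + 279.07ms (3/5)
15. 8093.023ms @ 87/5 + 279.07ms (3/5)

note 15 onset = 87/5b = 8093.023ms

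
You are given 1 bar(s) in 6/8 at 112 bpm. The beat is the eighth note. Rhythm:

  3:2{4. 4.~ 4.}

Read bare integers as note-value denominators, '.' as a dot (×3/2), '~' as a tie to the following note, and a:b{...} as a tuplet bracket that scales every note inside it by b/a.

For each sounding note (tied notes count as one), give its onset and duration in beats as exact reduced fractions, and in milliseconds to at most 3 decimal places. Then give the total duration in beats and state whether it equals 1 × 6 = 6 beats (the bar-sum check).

1) 0.0ms=0b +1071.429ms=2b
2) 1071.429ms=2b +2142.857ms=4b
Σ=6b of 6 (112bpm 6/8) — PASS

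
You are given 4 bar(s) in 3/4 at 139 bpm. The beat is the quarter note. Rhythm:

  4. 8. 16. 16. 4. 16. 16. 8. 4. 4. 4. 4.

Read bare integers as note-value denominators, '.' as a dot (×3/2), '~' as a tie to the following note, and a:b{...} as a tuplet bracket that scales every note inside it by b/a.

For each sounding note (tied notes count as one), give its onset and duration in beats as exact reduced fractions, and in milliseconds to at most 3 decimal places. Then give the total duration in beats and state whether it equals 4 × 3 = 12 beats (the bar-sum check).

1) 0.0ms=0b +647.482ms=3/2b
2) 647.482ms=3/2b +323.741ms=3/4b
3) 971.223ms=9/4b +161.871ms=3/8b
4) 1133.094ms=21/8b +161.871ms=3/8b
5) 1294.964ms=3b +647.482ms=3/2b
6) 1942.446ms=9/2b +161.871ms=3/8b
7) 2104.317ms=39/8b +161.871ms=3/8b
8) 2266.187ms=21/4b +323.741ms=3/4b
9) 2589.928ms=6b +647.482ms=3/2b
10) 3237.41ms=15/2b +647.482ms=3/2b
11) 3884.892ms=9b +647.482ms=3/2b
12) 4532.374ms=21/2b +647.482ms=3/2b
Σ=12b of 12 (139bpm 3/4) — PASS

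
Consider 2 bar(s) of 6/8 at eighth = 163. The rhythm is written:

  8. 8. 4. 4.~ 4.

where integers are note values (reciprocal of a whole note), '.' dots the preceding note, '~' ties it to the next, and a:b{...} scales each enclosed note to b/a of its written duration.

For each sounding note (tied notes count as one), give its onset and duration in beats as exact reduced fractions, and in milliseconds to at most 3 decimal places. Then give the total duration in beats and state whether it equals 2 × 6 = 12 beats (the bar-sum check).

1) 0.0ms=0b +552.147ms=3/2b
2) 552.147ms=3/2b +552.147ms=3/2b
3) 1104.294ms=3b +1104.294ms=3b
4) 2208.589ms=6b +2208.589ms=6b
Σ=12b of 12 (163bpm 6/8) — PASS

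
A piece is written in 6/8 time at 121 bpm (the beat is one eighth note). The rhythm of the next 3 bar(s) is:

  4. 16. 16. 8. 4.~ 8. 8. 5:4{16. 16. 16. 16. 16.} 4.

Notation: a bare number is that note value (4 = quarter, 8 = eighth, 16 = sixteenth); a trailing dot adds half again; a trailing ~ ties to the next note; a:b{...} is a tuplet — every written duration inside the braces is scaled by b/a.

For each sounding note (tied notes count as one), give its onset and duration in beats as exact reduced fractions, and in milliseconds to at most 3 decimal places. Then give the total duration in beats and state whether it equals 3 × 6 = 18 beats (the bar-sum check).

1) 0.0ms=0b +1487.603ms=3b
2) 1487.603ms=3b +371.901ms=3/4b
3) 1859.504ms=15/4b +371.901ms=3/4b
4) 2231.405ms=9/2b +743.802ms=3/2b
5) 2975.207ms=6b +2231.405ms=9/2b
6) 5206.612ms=21/2b +743.802ms=3/2b
7) 5950.413ms=12b +297.521ms=3/5b
8) 6247.934ms=63/5b +297.521ms=3/5b
9) 6545.455ms=66/5b +297.521ms=3/5b
10) 6842.975ms=69/5b +297.521ms=3/5b
11) 7140.496ms=72/5b +297.521ms=3/5b
12) 7438.017ms=15b +1487.603ms=3b
Σ=18b of 18 (121bpm 6/8) — PASS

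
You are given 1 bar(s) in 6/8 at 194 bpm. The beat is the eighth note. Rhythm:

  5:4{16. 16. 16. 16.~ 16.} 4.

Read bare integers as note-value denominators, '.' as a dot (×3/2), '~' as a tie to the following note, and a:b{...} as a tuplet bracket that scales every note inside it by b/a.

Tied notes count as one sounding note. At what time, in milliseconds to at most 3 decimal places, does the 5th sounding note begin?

1. 0.0ms @ 0 + 185.567ms (3/5)
2. 185.567ms @ 3/5 + 185.567ms (3/5)
3. 371.134ms @ 6/5 + 185.567ms (3/5)
4. 556.701ms @ 9/5 + 371.134ms (6/5)
5. 927.835ms @ 3 + 927.835ms (3)

note 5 onset = 3b = 927.835ms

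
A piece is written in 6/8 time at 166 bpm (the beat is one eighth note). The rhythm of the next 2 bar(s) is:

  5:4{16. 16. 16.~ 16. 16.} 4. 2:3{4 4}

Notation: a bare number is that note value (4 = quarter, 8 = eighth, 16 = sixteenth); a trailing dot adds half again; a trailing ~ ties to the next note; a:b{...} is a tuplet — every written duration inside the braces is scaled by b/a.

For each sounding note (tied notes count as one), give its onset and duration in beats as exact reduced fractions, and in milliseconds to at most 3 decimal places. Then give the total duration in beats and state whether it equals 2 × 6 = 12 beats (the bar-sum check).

1) 0.0ms=0b +216.867ms=3/5b
2) 216.867ms=3/5b +216.867ms=3/5b
3) 433.735ms=6/5b +433.735ms=6/5b
4) 867.47ms=12/5b +216.867ms=3/5b
5) 1084.337ms=3b +1084.337ms=3b
6) 2168.675ms=6b +1084.337ms=3b
7) 3253.012ms=9b +1084.337ms=3b
Σ=12b of 12 (166bpm 6/8) — PASS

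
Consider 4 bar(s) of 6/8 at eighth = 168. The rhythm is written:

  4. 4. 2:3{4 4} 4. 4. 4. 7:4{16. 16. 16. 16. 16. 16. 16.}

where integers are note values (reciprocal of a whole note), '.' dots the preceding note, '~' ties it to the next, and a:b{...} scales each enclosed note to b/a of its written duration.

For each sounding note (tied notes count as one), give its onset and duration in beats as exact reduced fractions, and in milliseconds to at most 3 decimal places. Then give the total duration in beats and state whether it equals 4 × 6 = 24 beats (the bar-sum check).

1) 0.0ms=0b +1071.429ms=3b
2) 1071.429ms=3b +1071.429ms=3b
3) 2142.857ms=6b +1071.429ms=3b
4) 3214.286ms=9b +1071.429ms=3b
5) 4285.714ms=12b +1071.429ms=3b
6) 5357.143ms=15b +1071.429ms=3b
7) 6428.571ms=18b +1071.429ms=3b
8) 7500.0ms=21b +153.061ms=3/7b
9) 7653.061ms=150/7b +153.061ms=3/7b
10) 7806.122ms=153/7b +153.061ms=3/7b
11) 7959.184ms=156/7b +153.061ms=3/7b
12) 8112.245ms=159/7b +153.061ms=3/7b
13) 8265.306ms=162/7b +153.061ms=3/7b
14) 8418.367ms=165/7b +153.061ms=3/7b
Σ=24b of 24 (168bpm 6/8) — PASS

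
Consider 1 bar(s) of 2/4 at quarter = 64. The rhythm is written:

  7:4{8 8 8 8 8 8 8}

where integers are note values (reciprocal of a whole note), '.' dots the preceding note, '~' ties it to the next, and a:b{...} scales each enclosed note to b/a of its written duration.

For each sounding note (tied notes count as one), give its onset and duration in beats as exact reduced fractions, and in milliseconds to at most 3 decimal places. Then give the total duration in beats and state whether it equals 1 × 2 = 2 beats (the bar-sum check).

1) 0.0ms=0b +267.857ms=2/7b
2) 267.857ms=2/7b +267.857ms=2/7b
3) 535.714ms=4/7b +267.857ms=2/7b
4) 803.571ms=6/7b +267.857ms=2/7b
5) 1071.429ms=8/7b +267.857ms=2/7b
6) 1339.286ms=10/7b +267.857ms=2/7b
7) 1607.143ms=12/7b +267.857ms=2/7b
Σ=2b of 2 (64bpm 2/4) — PASS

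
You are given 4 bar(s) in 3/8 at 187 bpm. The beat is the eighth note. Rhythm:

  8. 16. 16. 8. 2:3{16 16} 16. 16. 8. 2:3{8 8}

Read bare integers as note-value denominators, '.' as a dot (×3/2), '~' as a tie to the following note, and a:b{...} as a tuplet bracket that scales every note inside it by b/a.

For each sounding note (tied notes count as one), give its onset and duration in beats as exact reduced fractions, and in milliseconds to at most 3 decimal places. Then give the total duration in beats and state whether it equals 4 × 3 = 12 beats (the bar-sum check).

1) 0.0ms=0b +481.283ms=3/2b
2) 481.283ms=3/2b +240.642ms=3/4b
3) 721.925ms=9/4b +240.642ms=3/4b
4) 962.567ms=3b +481.283ms=3/2b
5) 1443.85ms=9/2b +240.642ms=3/4b
6) 1684.492ms=21/4b +240.642ms=3/4b
7) 1925.134ms=6b +240.642ms=3/4b
8) 2165.775ms=27/4b +240.642ms=3/4b
9) 2406.417ms=15/2b +481.283ms=3/2b
10) 2887.701ms=9b +481.283ms=3/2b
11) 3368.984ms=21/2b +481.283ms=3/2b
Σ=12b of 12 (187bpm 3/8) — PASS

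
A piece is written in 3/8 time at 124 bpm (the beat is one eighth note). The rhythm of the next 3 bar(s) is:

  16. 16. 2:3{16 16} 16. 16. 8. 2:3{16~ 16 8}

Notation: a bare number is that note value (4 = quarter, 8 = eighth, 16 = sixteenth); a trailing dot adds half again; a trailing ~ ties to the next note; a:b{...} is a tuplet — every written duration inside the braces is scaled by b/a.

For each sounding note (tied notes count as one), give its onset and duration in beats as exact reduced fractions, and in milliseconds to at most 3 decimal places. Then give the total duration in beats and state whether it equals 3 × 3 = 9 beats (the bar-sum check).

1) 0.0ms=0b +362.903ms=3/4b
2) 362.903ms=3/4b +362.903ms=3/4b
3) 725.806ms=3/2b +362.903ms=3/4b
4) 1088.71ms=9/4b +362.903ms=3/4b
5) 1451.613ms=3b +362.903ms=3/4b
6) 1814.516ms=15/4b +362.903ms=3/4b
7) 2177.419ms=9/2b +725.806ms=3/2b
8) 2903.226ms=6b +725.806ms=3/2b
9) 3629.032ms=15/2b +725.806ms=3/2b
Σ=9b of 9 (124bpm 3/8) — PASS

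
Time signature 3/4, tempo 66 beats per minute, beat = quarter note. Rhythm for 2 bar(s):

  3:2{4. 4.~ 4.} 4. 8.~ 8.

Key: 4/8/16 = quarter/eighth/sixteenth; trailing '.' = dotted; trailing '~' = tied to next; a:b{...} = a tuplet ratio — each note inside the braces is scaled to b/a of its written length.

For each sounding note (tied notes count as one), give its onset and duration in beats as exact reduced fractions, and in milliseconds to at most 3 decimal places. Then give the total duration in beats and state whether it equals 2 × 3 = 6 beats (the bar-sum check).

1) 0.0ms=0b +909.091ms=1b
2) 909.091ms=1b +1818.182ms=2b
3) 2727.273ms=3b +1363.636ms=3/2b
4) 4090.909ms=9/2b +1363.636ms=3/2b
Σ=6b of 6 (66bpm 3/4) — PASS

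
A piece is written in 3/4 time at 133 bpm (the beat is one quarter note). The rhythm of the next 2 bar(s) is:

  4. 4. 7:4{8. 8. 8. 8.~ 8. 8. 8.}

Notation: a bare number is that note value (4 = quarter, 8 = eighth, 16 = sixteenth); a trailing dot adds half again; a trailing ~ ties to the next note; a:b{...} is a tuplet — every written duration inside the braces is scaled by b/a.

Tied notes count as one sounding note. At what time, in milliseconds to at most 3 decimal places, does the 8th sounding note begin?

1. 0.0ms @ 0 + 676.692ms (3/2)
2. 676.692ms @ 3/2 + 676.692ms (3/2)
3. 1353.383ms @ 3 + 193.34ms (3/7)
4. 1546.724ms @ 24/7 + 193.34ms (3/7)
5. 1740.064ms @ 27/7 + 193.34ms (3/7)
6. 1933.405ms @ 30/7 + 386.681ms (6/7)
7. 2320.086ms @ 36/7 + 193.34ms (3/7)
8. 2513.426ms @ 39/7 + 193.34ms (3/7)

note 8 onset = 39/7b = 2513.426ms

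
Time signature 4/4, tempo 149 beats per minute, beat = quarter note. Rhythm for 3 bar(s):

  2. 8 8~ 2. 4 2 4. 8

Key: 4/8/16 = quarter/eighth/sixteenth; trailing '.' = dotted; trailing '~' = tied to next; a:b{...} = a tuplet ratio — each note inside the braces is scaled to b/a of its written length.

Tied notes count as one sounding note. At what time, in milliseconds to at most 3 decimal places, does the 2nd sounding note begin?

note 2 onset = 3b = 1208.054ms

1. 0.0ms @ 0 + 1208.054ms (3)
2. 1208.054ms @ 3 + 201.342ms (1/2)
3. 1409.396ms @ 7/2 + 1409.396ms (7/2)
4. 2818.792ms @ 7 + 402.685ms (1)
5. 3221.477ms @ 8 + 805.369ms (2)
6. 4026.846ms @ 10 + 604.027ms (3/2)
7. 4630.872ms @ 23/2 + 201.342ms (1/2)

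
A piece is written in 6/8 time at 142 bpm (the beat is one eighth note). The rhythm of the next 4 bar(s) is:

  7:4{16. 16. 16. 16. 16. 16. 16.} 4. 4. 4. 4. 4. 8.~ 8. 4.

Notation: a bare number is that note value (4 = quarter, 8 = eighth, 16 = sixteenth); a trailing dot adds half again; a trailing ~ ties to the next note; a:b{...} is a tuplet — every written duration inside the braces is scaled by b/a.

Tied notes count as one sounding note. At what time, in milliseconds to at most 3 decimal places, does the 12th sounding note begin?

note 12 onset = 15b = 6338.028ms

1. 0.0ms @ 0 + 181.087ms (3/7)
2. 181.087ms @ 3/7 + 181.087ms (3/7)
3. 362.173ms @ 6/7 + 181.087ms (3/7)
4. 543.26ms @ 9/7 + 181.087ms (3/7)
5. 724.346ms @ 12/7 + 181.087ms (3/7)
6. 905.433ms @ 15/7 + 181.087ms (3/7)
7. 1086.519ms @ 18/7 + 181.087ms (3/7)
8. 1267.606ms @ 3 + 1267.606ms (3)
9. 2535.211ms @ 6 + 1267.606ms (3)
10. 3802.817ms @ 9 + 1267.606ms (3)
11. 5070.423ms @ 12 + 1267.606ms (3)
12. 6338.028ms @ 15 + 1267.606ms (3)
13. 7605.634ms @ 18 + 1267.606ms (3)
14. 8873.239ms @ 21 + 1267.606ms (3)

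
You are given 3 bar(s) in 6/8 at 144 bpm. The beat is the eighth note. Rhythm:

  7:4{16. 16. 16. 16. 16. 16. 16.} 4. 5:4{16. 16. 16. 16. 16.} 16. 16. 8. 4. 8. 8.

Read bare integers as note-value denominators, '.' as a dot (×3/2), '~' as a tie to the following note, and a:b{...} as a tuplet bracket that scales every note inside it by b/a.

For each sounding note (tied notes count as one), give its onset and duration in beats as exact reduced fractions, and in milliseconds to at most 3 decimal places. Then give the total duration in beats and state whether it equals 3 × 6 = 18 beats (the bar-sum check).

1) 0.0ms=0b +178.571ms=3/7b
2) 178.571ms=3/7b +178.571ms=3/7b
3) 357.143ms=6/7b +178.571ms=3/7b
4) 535.714ms=9/7b +178.571ms=3/7b
5) 714.286ms=12/7b +178.571ms=3/7b
6) 892.857ms=15/7b +178.571ms=3/7b
7) 1071.429ms=18/7b +178.571ms=3/7b
8) 1250.0ms=3b +1250.0ms=3b
9) 2500.0ms=6b +250.0ms=3/5b
10) 2750.0ms=33/5b +250.0ms=3/5b
11) 3000.0ms=36/5b +250.0ms=3/5b
12) 3250.0ms=39/5b +250.0ms=3/5b
13) 3500.0ms=42/5b +250.0ms=3/5b
14) 3750.0ms=9b +312.5ms=3/4b
15) 4062.5ms=39/4b +312.5ms=3/4b
16) 4375.0ms=21/2b +625.0ms=3/2b
17) 5000.0ms=12b +1250.0ms=3b
18) 6250.0ms=15b +625.0ms=3/2b
19) 6875.0ms=33/2b +625.0ms=3/2b
Σ=18b of 18 (144bpm 6/8) — PASS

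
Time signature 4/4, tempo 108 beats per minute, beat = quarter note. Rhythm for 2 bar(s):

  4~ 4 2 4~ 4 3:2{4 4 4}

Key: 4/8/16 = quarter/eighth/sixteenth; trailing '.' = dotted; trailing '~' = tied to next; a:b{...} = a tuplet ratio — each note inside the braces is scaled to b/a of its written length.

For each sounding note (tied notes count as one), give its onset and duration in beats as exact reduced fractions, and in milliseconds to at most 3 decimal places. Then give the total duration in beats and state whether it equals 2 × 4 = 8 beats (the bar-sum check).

1) 0.0ms=0b +1111.111ms=2b
2) 1111.111ms=2b +1111.111ms=2b
3) 2222.222ms=4b +1111.111ms=2b
4) 3333.333ms=6b +370.37ms=2/3b
5) 3703.704ms=20/3b +370.37ms=2/3b
6) 4074.074ms=22/3b +370.37ms=2/3b
Σ=8b of 8 (108bpm 4/4) — PASS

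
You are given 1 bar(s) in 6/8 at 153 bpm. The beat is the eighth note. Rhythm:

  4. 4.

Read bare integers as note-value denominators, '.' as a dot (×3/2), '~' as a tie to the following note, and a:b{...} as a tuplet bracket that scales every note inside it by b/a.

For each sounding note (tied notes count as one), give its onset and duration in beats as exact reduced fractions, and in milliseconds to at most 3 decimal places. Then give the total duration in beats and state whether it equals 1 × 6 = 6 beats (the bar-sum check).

1) 0.0ms=0b +1176.471ms=3b
2) 1176.471ms=3b +1176.471ms=3b
Σ=6b of 6 (153bpm 6/8) — PASS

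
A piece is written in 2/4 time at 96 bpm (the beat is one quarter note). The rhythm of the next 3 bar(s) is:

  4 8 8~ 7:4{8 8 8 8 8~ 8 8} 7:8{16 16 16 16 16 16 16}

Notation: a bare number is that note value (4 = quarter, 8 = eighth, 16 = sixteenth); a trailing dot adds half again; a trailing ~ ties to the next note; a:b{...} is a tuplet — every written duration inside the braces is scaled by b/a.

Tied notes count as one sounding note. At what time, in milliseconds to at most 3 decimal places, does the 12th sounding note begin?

note 12 onset = 34/7b = 3035.714ms

1. 0.0ms @ 0 + 625.0ms (1)
2. 625.0ms @ 1 + 312.5ms (1/2)
3. 937.5ms @ 3/2 + 491.071ms (11/14)
4. 1428.571ms @ 16/7 + 178.571ms (2/7)
5. 1607.143ms @ 18/7 + 178.571ms (2/7)
6. 1785.714ms @ 20/7 + 178.571ms (2/7)
7. 1964.286ms @ 22/7 + 357.143ms (4/7)
8. 2321.429ms @ 26/7 + 178.571ms (2/7)
9. 2500.0ms @ 4 + 178.571ms (2/7)
10. 2678.571ms @ 30/7 + 178.571ms (2/7)
11. 2857.143ms @ 32/7 + 178.571ms (2/7)
12. 3035.714ms @ 34/7 + 178.571ms (2/7)
13. 3214.286ms @ 36/7 + 178.571ms (2/7)
14. 3392.857ms @ 38/7 + 178.571ms (2/7)
15. 3571.429ms @ 40/7 + 178.571ms (2/7)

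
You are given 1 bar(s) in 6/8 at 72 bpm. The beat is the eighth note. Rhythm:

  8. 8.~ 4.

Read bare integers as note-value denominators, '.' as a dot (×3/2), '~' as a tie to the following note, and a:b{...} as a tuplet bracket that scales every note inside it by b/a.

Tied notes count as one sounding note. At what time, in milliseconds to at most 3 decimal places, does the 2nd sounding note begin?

note 2 onset = 3/2b = 1250.0ms

1. 0.0ms @ 0 + 1250.0ms (3/2)
2. 1250.0ms @ 3/2 + 3750.0ms (9/2)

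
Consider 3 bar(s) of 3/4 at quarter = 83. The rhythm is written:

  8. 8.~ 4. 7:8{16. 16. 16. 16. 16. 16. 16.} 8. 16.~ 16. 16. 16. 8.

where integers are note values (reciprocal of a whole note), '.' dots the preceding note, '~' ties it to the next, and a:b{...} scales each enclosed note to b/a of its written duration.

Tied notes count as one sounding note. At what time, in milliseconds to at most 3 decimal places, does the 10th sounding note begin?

note 10 onset = 6b = 4337.349ms

1. 0.0ms @ 0 + 542.169ms (3/4)
2. 542.169ms @ 3/4 + 1626.506ms (9/4)
3. 2168.675ms @ 3 + 309.811ms (3/7)
4. 2478.485ms @ 24/7 + 309.811ms (3/7)
5. 2788.296ms @ 27/7 + 309.811ms (3/7)
6. 3098.107ms @ 30/7 + 309.811ms (3/7)
7. 3407.917ms @ 33/7 + 309.811ms (3/7)
8. 3717.728ms @ 36/7 + 309.811ms (3/7)
9. 4027.539ms @ 39/7 + 309.811ms (3/7)
10. 4337.349ms @ 6 + 542.169ms (3/4)
11. 4879.518ms @ 27/4 + 542.169ms (3/4)
12. 5421.687ms @ 15/2 + 271.084ms (3/8)
13. 5692.771ms @ 63/8 + 271.084ms (3/8)
14. 5963.855ms @ 33/4 + 542.169ms (3/4)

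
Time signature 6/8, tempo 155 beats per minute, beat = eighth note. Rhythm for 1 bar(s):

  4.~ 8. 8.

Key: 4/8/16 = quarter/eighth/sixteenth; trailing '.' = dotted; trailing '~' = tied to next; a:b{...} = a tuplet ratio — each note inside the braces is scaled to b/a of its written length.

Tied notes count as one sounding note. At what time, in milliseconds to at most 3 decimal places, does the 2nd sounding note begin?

note 2 onset = 9/2b = 1741.935ms

1. 0.0ms @ 0 + 1741.935ms (9/2)
2. 1741.935ms @ 9/2 + 580.645ms (3/2)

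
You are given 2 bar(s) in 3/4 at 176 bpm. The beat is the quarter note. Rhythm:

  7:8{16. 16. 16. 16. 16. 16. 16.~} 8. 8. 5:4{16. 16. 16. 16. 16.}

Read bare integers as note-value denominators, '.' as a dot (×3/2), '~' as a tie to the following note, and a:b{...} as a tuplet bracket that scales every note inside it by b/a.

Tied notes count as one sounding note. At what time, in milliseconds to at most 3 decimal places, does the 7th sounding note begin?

1. 0.0ms @ 0 + 146.104ms (3/7)
2. 146.104ms @ 3/7 + 146.104ms (3/7)
3. 292.208ms @ 6/7 + 146.104ms (3/7)
4. 438.312ms @ 9/7 + 146.104ms (3/7)
5. 584.416ms @ 12/7 + 146.104ms (3/7)
6. 730.519ms @ 15/7 + 146.104ms (3/7)
7. 876.623ms @ 18/7 + 401.786ms (33/28)
8. 1278.409ms @ 15/4 + 255.682ms (3/4)
9. 1534.091ms @ 9/2 + 102.273ms (3/10)
10. 1636.364ms @ 24/5 + 102.273ms (3/10)
11. 1738.636ms @ 51/10 + 102.273ms (3/10)
12. 1840.909ms @ 27/5 + 102.273ms (3/10)
13. 1943.182ms @ 57/10 + 102.273ms (3/10)

note 7 onset = 18/7b = 876.623ms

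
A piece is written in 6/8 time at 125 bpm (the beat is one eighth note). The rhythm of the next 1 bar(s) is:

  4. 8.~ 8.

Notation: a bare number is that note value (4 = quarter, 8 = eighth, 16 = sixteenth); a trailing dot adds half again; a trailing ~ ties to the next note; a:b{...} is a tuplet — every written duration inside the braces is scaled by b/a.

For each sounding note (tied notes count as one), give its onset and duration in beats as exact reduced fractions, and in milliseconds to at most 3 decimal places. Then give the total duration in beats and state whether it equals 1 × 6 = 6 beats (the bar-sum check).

1) 0.0ms=0b +1440.0ms=3b
2) 1440.0ms=3b +1440.0ms=3b
Σ=6b of 6 (125bpm 6/8) — PASS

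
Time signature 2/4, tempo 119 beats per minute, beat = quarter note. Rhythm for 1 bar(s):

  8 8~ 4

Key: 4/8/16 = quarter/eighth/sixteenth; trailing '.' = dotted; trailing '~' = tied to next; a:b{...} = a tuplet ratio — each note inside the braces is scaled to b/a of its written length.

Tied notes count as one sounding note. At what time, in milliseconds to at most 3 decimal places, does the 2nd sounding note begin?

1. 0.0ms @ 0 + 252.101ms (1/2)
2. 252.101ms @ 1/2 + 756.303ms (3/2)

note 2 onset = 1/2b = 252.101ms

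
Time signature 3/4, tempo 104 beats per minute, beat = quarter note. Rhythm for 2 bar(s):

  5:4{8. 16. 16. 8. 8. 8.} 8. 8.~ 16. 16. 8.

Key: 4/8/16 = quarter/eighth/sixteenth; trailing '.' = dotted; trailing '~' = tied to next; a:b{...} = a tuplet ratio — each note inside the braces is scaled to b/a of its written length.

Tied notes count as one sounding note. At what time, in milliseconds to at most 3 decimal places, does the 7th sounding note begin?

1. 0.0ms @ 0 + 346.154ms (3/5)
2. 346.154ms @ 3/5 + 173.077ms (3/10)
3. 519.231ms @ 9/10 + 173.077ms (3/10)
4. 692.308ms @ 6/5 + 346.154ms (3/5)
5. 1038.462ms @ 9/5 + 346.154ms (3/5)
6. 1384.615ms @ 12/5 + 346.154ms (3/5)
7. 1730.769ms @ 3 + 432.692ms (3/4)
8. 2163.462ms @ 15/4 + 649.038ms (9/8)
9. 2812.5ms @ 39/8 + 216.346ms (3/8)
10. 3028.846ms @ 21/4 + 432.692ms (3/4)

note 7 onset = 3b = 1730.769ms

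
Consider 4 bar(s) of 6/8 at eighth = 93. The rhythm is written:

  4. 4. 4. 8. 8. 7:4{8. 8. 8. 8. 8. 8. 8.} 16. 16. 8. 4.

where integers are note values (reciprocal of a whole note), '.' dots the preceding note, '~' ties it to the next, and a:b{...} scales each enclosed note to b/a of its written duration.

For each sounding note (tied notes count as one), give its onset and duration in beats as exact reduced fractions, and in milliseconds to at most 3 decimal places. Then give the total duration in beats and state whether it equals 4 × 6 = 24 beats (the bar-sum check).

1) 0.0ms=0b +1935.484ms=3b
2) 1935.484ms=3b +1935.484ms=3b
3) 3870.968ms=6b +1935.484ms=3b
4) 5806.452ms=9b +967.742ms=3/2b
5) 6774.194ms=21/2b +967.742ms=3/2b
6) 7741.935ms=12b +552.995ms=6/7b
7) 8294.931ms=90/7b +552.995ms=6/7b
8) 8847.926ms=96/7b +552.995ms=6/7b
9) 9400.922ms=102/7b +552.995ms=6/7b
10) 9953.917ms=108/7b +552.995ms=6/7b
11) 10506.912ms=114/7b +552.995ms=6/7b
12) 11059.908ms=120/7b +552.995ms=6/7b
13) 11612.903ms=18b +483.871ms=3/4b
14) 12096.774ms=75/4b +483.871ms=3/4b
15) 12580.645ms=39/2b +967.742ms=3/2b
16) 13548.387ms=21b +1935.484ms=3b
Σ=24b of 24 (93bpm 6/8) — PASS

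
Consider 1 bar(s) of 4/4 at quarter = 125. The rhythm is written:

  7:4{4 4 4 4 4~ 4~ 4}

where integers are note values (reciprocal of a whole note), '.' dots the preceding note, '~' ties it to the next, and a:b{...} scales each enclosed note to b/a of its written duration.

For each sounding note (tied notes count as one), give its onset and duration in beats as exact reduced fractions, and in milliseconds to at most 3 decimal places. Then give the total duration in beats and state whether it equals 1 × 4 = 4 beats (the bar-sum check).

1) 0.0ms=0b +274.286ms=4/7b
2) 274.286ms=4/7b +274.286ms=4/7b
3) 548.571ms=8/7b +274.286ms=4/7b
4) 822.857ms=12/7b +274.286ms=4/7b
5) 1097.143ms=16/7b +822.857ms=12/7b
Σ=4b of 4 (125bpm 4/4) — PASS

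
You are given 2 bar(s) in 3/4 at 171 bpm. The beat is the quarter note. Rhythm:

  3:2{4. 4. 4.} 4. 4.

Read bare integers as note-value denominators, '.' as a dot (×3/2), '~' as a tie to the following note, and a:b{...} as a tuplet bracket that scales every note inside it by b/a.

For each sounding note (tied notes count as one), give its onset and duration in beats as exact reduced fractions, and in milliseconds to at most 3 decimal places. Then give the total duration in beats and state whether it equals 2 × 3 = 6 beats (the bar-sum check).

1) 0.0ms=0b +350.877ms=1b
2) 350.877ms=1b +350.877ms=1b
3) 701.754ms=2b +350.877ms=1b
4) 1052.632ms=3b +526.316ms=3/2b
5) 1578.947ms=9/2b +526.316ms=3/2b
Σ=6b of 6 (171bpm 3/4) — PASS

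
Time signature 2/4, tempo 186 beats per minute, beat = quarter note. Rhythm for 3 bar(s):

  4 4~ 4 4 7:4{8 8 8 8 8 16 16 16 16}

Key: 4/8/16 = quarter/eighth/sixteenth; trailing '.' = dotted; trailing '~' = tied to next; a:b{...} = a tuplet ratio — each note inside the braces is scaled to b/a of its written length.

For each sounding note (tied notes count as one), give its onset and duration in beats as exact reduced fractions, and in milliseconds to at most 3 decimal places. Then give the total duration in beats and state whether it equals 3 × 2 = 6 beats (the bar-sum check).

1) 0.0ms=0b +322.581ms=1b
2) 322.581ms=1b +645.161ms=2b
3) 967.742ms=3b +322.581ms=1b
4) 1290.323ms=4b +92.166ms=2/7b
5) 1382.488ms=30/7b +92.166ms=2/7b
6) 1474.654ms=32/7b +92.166ms=2/7b
7) 1566.82ms=34/7b +92.166ms=2/7b
8) 1658.986ms=36/7b +92.166ms=2/7b
9) 1751.152ms=38/7b +46.083ms=1/7b
10) 1797.235ms=39/7b +46.083ms=1/7b
11) 1843.318ms=40/7b +46.083ms=1/7b
12) 1889.401ms=41/7b +46.083ms=1/7b
Σ=6b of 6 (186bpm 2/4) — PASS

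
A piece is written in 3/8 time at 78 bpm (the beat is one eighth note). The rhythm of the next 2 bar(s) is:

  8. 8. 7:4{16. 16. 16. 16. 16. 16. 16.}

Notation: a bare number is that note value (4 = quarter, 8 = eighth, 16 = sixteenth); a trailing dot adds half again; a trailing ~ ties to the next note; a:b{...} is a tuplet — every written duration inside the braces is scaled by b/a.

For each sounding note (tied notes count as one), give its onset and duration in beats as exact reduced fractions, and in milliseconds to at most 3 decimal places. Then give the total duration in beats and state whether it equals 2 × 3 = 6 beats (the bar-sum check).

1) 0.0ms=0b +1153.846ms=3/2b
2) 1153.846ms=3/2b +1153.846ms=3/2b
3) 2307.692ms=3b +329.67ms=3/7b
4) 2637.363ms=24/7b +329.67ms=3/7b
5) 2967.033ms=27/7b +329.67ms=3/7b
6) 3296.703ms=30/7b +329.67ms=3/7b
7) 3626.374ms=33/7b +329.67ms=3/7b
8) 3956.044ms=36/7b +329.67ms=3/7b
9) 4285.714ms=39/7b +329.67ms=3/7b
Σ=6b of 6 (78bpm 3/8) — PASS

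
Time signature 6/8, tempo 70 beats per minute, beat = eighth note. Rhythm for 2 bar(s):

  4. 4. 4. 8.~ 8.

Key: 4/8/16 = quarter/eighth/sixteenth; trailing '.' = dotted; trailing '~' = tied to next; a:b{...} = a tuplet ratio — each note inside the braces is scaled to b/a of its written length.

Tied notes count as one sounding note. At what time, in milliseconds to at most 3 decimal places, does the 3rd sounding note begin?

1. 0.0ms @ 0 + 2571.429ms (3)
2. 2571.429ms @ 3 + 2571.429ms (3)
3. 5142.857ms @ 6 + 2571.429ms (3)
4. 7714.286ms @ 9 + 2571.429ms (3)

note 3 onset = 6b = 5142.857ms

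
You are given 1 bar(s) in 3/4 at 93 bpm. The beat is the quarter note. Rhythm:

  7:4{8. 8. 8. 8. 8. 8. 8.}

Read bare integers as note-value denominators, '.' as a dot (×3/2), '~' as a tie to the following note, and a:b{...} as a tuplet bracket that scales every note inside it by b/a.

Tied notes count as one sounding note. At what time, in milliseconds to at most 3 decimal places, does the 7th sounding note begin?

note 7 onset = 18/7b = 1658.986ms

1. 0.0ms @ 0 + 276.498ms (3/7)
2. 276.498ms @ 3/7 + 276.498ms (3/7)
3. 552.995ms @ 6/7 + 276.498ms (3/7)
4. 829.493ms @ 9/7 + 276.498ms (3/7)
5. 1105.991ms @ 12/7 + 276.498ms (3/7)
6. 1382.488ms @ 15/7 + 276.498ms (3/7)
7. 1658.986ms @ 18/7 + 276.498ms (3/7)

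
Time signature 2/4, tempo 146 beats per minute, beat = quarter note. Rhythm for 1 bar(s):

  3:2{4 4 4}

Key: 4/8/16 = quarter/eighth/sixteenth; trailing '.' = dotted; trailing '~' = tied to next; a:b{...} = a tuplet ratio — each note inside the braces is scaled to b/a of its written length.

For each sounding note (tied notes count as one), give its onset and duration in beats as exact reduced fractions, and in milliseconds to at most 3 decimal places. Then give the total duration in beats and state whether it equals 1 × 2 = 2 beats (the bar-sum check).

1) 0.0ms=0b +273.973ms=2/3b
2) 273.973ms=2/3b +273.973ms=2/3b
3) 547.945ms=4/3b +273.973ms=2/3b
Σ=2b of 2 (146bpm 2/4) — PASS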